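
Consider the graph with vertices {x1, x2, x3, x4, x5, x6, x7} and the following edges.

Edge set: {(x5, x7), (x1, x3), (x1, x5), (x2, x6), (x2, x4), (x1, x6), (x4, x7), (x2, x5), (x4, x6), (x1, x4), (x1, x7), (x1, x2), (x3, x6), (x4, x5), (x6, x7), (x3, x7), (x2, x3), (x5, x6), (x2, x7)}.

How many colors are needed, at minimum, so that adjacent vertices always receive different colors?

6

x1, x2, x4, x5, x6, x7 are pairwise adjacent (a clique of size 6), so at least 6 colors are needed.
6 colors suffice: color 1 → {x6}; color 2 → {x2}; color 3 → {x1}; color 4 → {x7}; color 5 → {x3, x4}; color 6 → {x5}. Every edge joins two different colors.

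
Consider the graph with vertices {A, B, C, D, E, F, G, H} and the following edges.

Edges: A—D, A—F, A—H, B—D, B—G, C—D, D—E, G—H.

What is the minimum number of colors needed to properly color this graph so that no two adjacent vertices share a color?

The cycle A-D-B-G-H-A has odd length 5, so it cannot be 2-colored; at least 3 colors are needed.
3 colors suffice: color red → {D, F, G}; color blue → {A, B, C, E}; color green → {H}. Every edge joins two different colors.

3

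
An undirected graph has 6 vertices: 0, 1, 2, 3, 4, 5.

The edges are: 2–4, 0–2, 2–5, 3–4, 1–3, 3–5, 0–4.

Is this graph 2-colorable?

0, 2, 4 are pairwise adjacent, so at least 3 colors are needed.
So 2 colors are not enough.

No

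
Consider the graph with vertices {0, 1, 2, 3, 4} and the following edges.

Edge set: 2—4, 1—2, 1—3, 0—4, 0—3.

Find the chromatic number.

The cycle 3-0-4-2-1-3 has odd length 5, so it cannot be 2-colored; at least 3 colors are needed.
3 colors suffice: color a → {1, 4}; color b → {2, 3}; color c → {0}. Each edge has distinct colors on its endpoints.

3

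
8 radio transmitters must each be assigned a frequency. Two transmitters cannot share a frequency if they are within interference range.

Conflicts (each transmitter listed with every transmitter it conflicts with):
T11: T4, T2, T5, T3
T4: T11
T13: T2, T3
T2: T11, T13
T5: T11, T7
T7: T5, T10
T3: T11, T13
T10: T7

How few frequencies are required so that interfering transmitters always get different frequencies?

T5 and T7 conflict, so at least 2 frequencies are needed.
2 frequencies suffice: frequency 1 → {T11, T13, T7}; frequency 2 → {T4, T2, T5, T3, T10}. No two conflicting transmitters share a frequency.

2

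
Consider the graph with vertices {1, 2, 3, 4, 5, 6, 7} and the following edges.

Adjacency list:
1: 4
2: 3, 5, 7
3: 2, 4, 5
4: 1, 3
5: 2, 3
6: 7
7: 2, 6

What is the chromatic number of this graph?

2, 3, 5 form a triangle, so at least 3 colors are needed.
3 colors suffice: 1=a, 2=b, 3=a, 4=b, 5=c, 6=b, 7=a. No two adjacent vertices share a color.

3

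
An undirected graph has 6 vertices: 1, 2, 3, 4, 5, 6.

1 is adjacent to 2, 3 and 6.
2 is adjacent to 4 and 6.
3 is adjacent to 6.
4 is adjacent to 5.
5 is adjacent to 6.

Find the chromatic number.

1, 2, 6 are pairwise adjacent, so at least 3 colors are needed.
3 colors suffice: color a → {4, 6}; color b → {2, 3, 5}; color c → {1}. Each edge has distinct colors on its endpoints.

3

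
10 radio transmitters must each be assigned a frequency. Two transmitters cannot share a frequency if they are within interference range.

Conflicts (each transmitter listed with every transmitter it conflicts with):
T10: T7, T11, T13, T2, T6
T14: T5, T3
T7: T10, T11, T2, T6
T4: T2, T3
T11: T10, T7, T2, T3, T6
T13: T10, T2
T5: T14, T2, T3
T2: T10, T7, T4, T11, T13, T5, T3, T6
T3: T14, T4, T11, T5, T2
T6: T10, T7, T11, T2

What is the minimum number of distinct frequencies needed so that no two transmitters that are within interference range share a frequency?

5

T10, T7, T11, T2, T6 are mutually in conflict, so at least 5 frequencies are needed.
5 frequencies suffice: frequency 1 → {T14, T2}; frequency 2 → {T10, T3}; frequency 3 → {T4, T11, T13, T5}; frequency 4 → {T7}; frequency 5 → {T6}. Each listed conflict is separated.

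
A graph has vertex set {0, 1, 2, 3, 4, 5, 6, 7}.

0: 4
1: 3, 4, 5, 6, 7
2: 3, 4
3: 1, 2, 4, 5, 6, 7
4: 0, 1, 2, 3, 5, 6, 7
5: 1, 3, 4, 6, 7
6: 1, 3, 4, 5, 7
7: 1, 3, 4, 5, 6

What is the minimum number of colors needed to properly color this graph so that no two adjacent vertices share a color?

1, 3, 4, 5, 6, 7 are pairwise adjacent (a clique of size 6), so at least 6 colors are needed.
6 colors suffice: color a → {4}; color b → {0, 3}; color c → {2, 7}; color d → {6}; color e → {5}; color f → {1}. Each edge has distinct colors on its endpoints.

6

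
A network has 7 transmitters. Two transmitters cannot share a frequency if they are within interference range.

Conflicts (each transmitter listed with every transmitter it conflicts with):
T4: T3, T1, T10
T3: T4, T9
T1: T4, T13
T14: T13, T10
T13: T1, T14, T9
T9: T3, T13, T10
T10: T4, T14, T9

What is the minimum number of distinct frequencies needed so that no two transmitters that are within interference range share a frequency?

3

The cycle T10-T14-T13-T1-T4-T10 has odd length 5, so it cannot be 2-colored; at least 3 frequencies are needed.
Using 3 frequencies: T4=2, T3=1, T1=3, T14=2, T13=1, T9=2, T10=1. Every pair that conflicts lands in different frequencies.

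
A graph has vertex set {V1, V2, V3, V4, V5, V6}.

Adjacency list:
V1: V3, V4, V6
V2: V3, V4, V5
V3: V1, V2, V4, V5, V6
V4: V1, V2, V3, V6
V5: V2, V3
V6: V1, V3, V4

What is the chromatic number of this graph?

4

V1, V3, V4, V6 form a clique, so at least 4 colors are needed.
4 colors suffice: color 1 → {V3}; color 2 → {V4, V5}; color 3 → {V2, V6}; color 4 → {V1}. Each edge has distinct colors on its endpoints.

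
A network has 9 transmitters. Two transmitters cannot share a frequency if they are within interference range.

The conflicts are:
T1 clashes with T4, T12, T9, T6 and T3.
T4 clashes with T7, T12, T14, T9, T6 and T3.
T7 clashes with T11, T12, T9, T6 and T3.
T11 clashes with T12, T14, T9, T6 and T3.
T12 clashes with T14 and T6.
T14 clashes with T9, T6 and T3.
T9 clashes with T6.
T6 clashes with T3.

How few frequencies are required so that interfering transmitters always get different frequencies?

T1, T4, T6, T3 pairwise conflict, so at least 4 frequencies are needed.
4 frequencies suffice: frequency 1 → {T6}; frequency 2 → {T4, T11}; frequency 3 → {T1, T7, T14}; frequency 4 → {T12, T9, T3}. No two conflicting transmitters share a frequency.

4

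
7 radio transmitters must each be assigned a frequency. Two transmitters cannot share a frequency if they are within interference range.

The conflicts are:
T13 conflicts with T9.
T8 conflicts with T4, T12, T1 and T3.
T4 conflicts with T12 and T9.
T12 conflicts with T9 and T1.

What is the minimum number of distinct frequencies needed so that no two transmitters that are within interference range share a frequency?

T8, T4, T12 pairwise conflict, so at least 3 frequencies are needed.
3 frequencies suffice: T13=1, T8=2, T4=3, T12=1, T9=2, T1=3, T3=1. Each listed conflict is separated.

3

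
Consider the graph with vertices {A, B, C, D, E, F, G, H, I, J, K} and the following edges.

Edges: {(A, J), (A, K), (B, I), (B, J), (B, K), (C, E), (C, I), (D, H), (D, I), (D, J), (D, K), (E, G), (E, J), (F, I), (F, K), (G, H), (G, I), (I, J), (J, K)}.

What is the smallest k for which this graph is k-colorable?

3

B, J, K are mutually adjacent, so at least 3 colors are needed.
One proper 3-coloring: A=green, B=green, C=red, D=green, E=blue, F=red, G=red, H=blue, I=blue, J=red, K=blue. Every edge joins two different colors.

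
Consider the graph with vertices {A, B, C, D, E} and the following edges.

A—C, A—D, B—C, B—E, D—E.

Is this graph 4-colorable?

The chromatic number is 3. The cycle C-A-D-E-B-C has odd length 5, so it cannot be 2-colored; at least 3 colors are needed.
3 colors suffice: color 1 → {C, D}; color 2 → {A, B}; color 3 → {E}.
Since 4 ≥ 3, a proper 4-coloring certainly exists.

Yes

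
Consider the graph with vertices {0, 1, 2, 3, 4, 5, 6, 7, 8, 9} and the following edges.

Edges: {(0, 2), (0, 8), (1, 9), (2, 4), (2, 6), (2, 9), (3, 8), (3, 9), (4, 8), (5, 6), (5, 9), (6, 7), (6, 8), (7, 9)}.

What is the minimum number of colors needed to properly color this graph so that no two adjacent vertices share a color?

3

The cycle 3-9-2-6-8-3 has odd length 5, so it cannot be 2-colored; at least 3 colors are needed.
3 colors suffice: color red → {8, 9}; color blue → {1, 2, 3, 5, 7}; color green → {0, 4, 6}. Every edge joins two different colors.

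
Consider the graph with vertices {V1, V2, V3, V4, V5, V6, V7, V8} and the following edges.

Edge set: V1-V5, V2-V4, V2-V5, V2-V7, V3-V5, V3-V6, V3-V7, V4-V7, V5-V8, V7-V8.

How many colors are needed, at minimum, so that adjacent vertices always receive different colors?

V2, V4, V7 are mutually adjacent, so at least 3 colors are needed.
A valid assignment using 3 colors: V1=2, V2=2, V3=2, V4=3, V5=1, V6=1, V7=1, V8=2. Each edge has distinct colors on its endpoints.

3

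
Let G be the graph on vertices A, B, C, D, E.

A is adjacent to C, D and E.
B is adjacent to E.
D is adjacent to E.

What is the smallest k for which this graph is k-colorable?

A, D, E are mutually adjacent, so at least 3 colors are needed.
3 colors suffice: color 1 → {A, B}; color 2 → {C, E}; color 3 → {D}. Every edge joins two different colors.

3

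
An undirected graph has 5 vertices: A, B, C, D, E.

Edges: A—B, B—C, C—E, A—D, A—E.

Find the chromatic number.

2

A and E are adjacent, so at least 2 colors are needed.
2 colors suffice: color 1 → {A, C}; color 2 → {B, D, E}. Every edge joins two different colors.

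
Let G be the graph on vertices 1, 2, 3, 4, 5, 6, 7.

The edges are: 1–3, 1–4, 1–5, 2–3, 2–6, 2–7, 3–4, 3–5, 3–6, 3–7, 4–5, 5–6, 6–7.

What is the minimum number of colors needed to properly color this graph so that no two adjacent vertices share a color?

1, 3, 4, 5 form a clique, so at least 4 colors are needed.
A valid assignment using 4 colors: 1=blue, 2=yellow, 3=red, 4=yellow, 5=green, 6=blue, 7=green. Every edge joins two different colors.

4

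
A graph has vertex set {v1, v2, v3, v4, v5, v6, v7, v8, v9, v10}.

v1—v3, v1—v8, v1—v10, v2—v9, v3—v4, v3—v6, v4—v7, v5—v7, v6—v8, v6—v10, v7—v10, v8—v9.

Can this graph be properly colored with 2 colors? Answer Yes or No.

The cycle v4-v3-v1-v10-v7-v4 has odd length 5, so it cannot be 2-colored; at least 3 colors are needed.
So 2 colors are not enough.

No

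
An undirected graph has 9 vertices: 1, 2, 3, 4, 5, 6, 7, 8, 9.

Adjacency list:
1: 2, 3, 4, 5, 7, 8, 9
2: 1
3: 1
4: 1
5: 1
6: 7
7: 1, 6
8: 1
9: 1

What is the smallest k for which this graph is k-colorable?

1 and 2 are adjacent, so at least 2 colors are needed.
A valid assignment using 2 colors: 1=red, 2=blue, 3=blue, 4=blue, 5=blue, 6=red, 7=blue, 8=blue, 9=blue. Each edge has distinct colors on its endpoints.

2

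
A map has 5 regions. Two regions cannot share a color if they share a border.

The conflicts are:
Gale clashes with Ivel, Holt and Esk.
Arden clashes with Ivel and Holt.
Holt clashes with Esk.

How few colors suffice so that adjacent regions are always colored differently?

3

Gale, Holt, Esk pairwise conflict, so at least 3 colors are needed.
3 colors suffice: color 1 → {Gale, Arden}; color 2 → {Ivel, Holt}; color 3 → {Esk}. Each listed conflict is separated.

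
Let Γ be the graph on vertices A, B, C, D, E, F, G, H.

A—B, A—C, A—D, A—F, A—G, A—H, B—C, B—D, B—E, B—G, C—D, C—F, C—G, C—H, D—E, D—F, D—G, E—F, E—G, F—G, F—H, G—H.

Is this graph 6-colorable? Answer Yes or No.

Yes

The chromatic number is 5. A, C, D, F, G are mutually adjacent (a clique of size 5), so at least 5 colors are needed.
5 colors suffice: color 1 → {G}; color 2 → {D, H}; color 3 → {B, F}; color 4 → {A, E}; color 5 → {C}.
Since 6 ≥ 5, a proper 6-coloring certainly exists.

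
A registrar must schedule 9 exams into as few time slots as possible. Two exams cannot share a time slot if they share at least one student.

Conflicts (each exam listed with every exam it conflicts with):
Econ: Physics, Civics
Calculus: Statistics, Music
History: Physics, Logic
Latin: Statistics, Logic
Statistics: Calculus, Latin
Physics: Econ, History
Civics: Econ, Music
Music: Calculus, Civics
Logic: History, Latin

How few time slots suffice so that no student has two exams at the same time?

3

The cycle Logic-Latin-Statistics-Calculus-Music-Civics-Econ-Physics-History-Logic has odd length 9, so it cannot be 2-colored; at least 3 time slots are needed.
Using 3 time slots: Econ=3, Calculus=2, History=2, Latin=2, Statistics=1, Physics=1, Civics=2, Music=1, Logic=1. No two conflicting exams share a time slot.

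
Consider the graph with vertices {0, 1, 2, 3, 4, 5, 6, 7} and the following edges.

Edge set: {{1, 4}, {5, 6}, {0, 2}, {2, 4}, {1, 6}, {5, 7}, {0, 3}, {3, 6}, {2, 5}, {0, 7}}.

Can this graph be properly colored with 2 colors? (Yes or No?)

No

The cycle 6-1-4-2-5-6 has odd length 5, so it cannot be 2-colored; at least 3 colors are needed.
So 2 colors are not enough.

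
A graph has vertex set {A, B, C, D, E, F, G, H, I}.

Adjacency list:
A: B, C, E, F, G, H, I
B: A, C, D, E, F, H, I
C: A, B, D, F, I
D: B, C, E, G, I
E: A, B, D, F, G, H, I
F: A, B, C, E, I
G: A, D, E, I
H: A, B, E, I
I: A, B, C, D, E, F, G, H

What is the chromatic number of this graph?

A, B, E, H, I form a clique, so at least 5 colors are needed.
5 colors suffice: A=4, B=3, C=2, D=4, E=2, F=5, G=3, H=5, I=1. Every edge joins two different colors.

5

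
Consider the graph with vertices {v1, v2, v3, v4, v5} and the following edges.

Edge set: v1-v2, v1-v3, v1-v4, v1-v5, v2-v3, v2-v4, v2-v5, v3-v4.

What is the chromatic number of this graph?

4

v1, v2, v3, v4 form a clique, so at least 4 colors are needed.
4 colors suffice: v1=1, v2=2, v3=4, v4=3, v5=3. No two adjacent vertices share a color.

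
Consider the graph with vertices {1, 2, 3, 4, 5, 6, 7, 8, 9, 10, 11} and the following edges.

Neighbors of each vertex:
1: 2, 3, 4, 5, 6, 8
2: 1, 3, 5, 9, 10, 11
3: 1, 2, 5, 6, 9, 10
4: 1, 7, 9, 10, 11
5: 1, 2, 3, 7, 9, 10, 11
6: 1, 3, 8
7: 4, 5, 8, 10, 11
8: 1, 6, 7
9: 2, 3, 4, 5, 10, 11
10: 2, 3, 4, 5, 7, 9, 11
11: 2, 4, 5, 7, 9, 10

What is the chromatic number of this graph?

2, 3, 5, 9, 10 form a clique, so at least 5 colors are needed.
A valid assignment using 5 colors: 1=blue, 2=purple, 3=green, 4=red, 5=red, 6=yellow, 7=yellow, 8=red, 9=yellow, 10=blue, 11=green. No two adjacent vertices share a color.

5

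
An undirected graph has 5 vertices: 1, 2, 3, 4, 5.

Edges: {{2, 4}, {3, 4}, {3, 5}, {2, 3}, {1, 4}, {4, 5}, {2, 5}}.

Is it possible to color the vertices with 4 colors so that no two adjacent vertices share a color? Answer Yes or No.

Yes

The chromatic number is 4. 2, 3, 4, 5 are pairwise adjacent (a clique of size 4), so at least 4 colors are needed.
One proper 4-coloring: 1=blue, 2=green, 3=yellow, 4=red, 5=blue.
That is already a proper 4-coloring.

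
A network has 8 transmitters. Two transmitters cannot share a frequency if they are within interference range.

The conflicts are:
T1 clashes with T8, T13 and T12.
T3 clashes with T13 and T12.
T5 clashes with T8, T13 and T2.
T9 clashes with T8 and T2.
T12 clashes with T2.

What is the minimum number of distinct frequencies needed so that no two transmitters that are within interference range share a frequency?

The cycle T1-T8-T5-T2-T12-T1 has odd length 5, so it cannot be 2-colored; at least 3 frequencies are needed.
Using 3 frequencies: T1=1, T3=1, T5=1, T9=1, T8=2, T13=2, T12=2, T2=3. No two conflicting transmitters share a frequency.

3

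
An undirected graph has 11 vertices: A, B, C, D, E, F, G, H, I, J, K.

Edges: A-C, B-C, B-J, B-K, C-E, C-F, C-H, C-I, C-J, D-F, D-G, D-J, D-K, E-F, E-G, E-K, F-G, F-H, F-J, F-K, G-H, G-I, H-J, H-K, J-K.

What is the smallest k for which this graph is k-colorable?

C, F, H, J are pairwise adjacent (a clique of size 4), so at least 4 colors are needed.
A valid assignment using 4 colors: A=1, B=1, C=2, D=4, E=3, F=1, G=2, H=4, I=1, J=3, K=2. Every edge joins two different colors.

4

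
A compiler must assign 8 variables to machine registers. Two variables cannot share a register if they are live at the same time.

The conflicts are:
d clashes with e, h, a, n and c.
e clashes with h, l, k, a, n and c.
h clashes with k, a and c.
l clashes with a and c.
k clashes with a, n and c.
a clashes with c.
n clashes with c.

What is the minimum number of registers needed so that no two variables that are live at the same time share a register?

5

e, h, k, a, c all conflict with each other, so at least 5 registers are needed.
5 registers suffice: register 1 → {c}; register 2 → {e}; register 3 → {a, n}; register 4 → {h, l}; register 5 → {d, k}. Each listed conflict is separated.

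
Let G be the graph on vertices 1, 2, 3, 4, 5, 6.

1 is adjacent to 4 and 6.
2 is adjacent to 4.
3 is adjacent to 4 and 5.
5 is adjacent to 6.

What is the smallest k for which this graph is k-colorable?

The cycle 6-1-4-3-5-6 has odd length 5, so it cannot be 2-colored; at least 3 colors are needed.
3 colors suffice: color red → {4, 6}; color blue → {1, 2, 5}; color green → {3}. Every edge joins two different colors.

3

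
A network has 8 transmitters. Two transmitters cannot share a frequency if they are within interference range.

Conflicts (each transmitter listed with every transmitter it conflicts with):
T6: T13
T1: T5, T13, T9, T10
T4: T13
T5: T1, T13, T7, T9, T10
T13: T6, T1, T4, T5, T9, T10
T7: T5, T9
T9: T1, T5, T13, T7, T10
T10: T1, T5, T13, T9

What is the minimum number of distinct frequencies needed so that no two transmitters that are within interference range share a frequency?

T1, T5, T13, T9, T10 are mutually in conflict, so at least 5 frequencies are needed.
A valid assignment using 5 frequencies: T6=2, T1=4, T4=2, T5=2, T13=1, T7=1, T9=3, T10=5. Every pair that conflicts lands in different frequencies.

5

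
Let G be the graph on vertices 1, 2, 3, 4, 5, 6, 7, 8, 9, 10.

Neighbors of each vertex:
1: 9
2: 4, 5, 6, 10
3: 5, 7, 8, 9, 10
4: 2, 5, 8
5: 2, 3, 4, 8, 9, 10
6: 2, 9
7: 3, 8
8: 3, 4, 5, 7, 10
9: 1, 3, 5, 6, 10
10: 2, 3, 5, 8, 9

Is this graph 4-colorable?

Yes

The chromatic number is 4. 3, 5, 8, 10 form a clique, so at least 4 colors are needed.
One proper 4-coloring: 1=red, 2=blue, 3=yellow, 4=green, 5=red, 6=red, 7=red, 8=blue, 9=blue, 10=green.
That is already a proper 4-coloring.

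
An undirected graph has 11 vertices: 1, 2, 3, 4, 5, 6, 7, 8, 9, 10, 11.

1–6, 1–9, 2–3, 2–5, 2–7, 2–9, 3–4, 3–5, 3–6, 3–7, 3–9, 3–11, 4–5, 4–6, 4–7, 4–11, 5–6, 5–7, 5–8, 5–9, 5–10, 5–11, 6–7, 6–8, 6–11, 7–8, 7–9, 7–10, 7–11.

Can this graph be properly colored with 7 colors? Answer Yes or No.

Yes

The chromatic number is 6. 3, 4, 5, 6, 7, 11 form a clique, so at least 6 colors are needed.
One proper 6-coloring: 1=a, 2=e, 3=c, 4=f, 5=b, 6=d, 7=a, 8=c, 9=d, 10=c, 11=e.
Since 7 ≥ 6, a proper 7-coloring certainly exists.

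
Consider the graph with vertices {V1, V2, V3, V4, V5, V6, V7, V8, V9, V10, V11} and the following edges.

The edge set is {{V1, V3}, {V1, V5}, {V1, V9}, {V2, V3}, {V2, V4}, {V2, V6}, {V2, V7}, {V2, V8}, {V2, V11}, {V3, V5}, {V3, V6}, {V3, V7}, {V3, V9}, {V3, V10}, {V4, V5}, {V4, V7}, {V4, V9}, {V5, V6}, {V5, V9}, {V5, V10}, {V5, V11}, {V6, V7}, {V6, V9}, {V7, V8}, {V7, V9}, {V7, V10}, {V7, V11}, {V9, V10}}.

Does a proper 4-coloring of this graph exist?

The chromatic number is 4. V3, V5, V6, V9 form a clique, so at least 4 colors are needed.
4 colors suffice: color R → {V5, V7}; color B → {V2, V9}; color G → {V3, V4, V8, V11}; color Y → {V1, V6, V10}.
That is already a proper 4-coloring.

Yes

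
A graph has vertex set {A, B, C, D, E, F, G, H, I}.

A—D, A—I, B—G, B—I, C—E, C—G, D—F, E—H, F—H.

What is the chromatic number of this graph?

3

The cycle F-H-E-C-G-B-I-A-D-F has odd length 9, so it cannot be 2-colored; at least 3 colors are needed.
3 colors suffice: color red → {E, F, G, I}; color blue → {B, C, D, H}; color green → {A}. Every edge joins two different colors.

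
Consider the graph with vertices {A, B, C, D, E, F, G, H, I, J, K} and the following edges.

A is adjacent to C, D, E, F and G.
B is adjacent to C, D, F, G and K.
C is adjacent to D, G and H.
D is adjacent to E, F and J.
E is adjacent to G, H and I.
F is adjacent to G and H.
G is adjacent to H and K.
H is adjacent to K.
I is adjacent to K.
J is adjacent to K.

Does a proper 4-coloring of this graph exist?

The chromatic number is 3. A, D, F are mutually adjacent, so at least 3 colors are needed.
3 colors suffice: color 1 → {D, G, I}; color 2 → {A, B, H, J}; color 3 → {C, E, F, K}.
Since 4 ≥ 3, a proper 4-coloring certainly exists.

Yes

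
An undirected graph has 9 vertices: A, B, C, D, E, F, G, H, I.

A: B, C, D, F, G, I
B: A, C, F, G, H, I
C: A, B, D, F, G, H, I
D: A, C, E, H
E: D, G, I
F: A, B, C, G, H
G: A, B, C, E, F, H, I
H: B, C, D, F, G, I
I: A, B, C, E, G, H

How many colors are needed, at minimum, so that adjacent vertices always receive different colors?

A, B, C, F, G are pairwise adjacent (a clique of size 5), so at least 5 colors are needed.
5 colors suffice: color 1 → {D, G}; color 2 → {C, E}; color 3 → {A, H}; color 4 → {F, I}; color 5 → {B}. Each edge has distinct colors on its endpoints.

5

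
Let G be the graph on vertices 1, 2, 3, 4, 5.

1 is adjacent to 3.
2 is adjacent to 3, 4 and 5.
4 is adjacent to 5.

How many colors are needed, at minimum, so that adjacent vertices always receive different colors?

3

2, 4, 5 are mutually adjacent, so at least 3 colors are needed.
One proper 3-coloring: 1=red, 2=red, 3=blue, 4=blue, 5=green. Each edge has distinct colors on its endpoints.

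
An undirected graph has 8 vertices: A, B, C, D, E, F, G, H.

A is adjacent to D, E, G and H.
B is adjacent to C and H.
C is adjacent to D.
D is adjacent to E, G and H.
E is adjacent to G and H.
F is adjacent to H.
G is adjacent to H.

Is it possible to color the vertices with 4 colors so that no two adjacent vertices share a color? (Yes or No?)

No

A, D, E, G, H are mutually adjacent (a clique of size 5), so at least 5 colors are needed.
So 4 colors are not enough.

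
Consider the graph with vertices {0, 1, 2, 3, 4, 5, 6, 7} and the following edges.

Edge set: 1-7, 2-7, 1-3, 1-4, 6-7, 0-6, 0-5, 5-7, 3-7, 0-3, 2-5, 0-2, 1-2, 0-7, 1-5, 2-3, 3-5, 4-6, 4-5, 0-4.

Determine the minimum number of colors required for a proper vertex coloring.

1, 2, 3, 5, 7 are mutually adjacent (a clique of size 5), so at least 5 colors are needed.
A valid assignment using 5 colors: 0=c, 1=c, 2=e, 3=d, 4=a, 5=b, 6=b, 7=a. Each edge has distinct colors on its endpoints.

5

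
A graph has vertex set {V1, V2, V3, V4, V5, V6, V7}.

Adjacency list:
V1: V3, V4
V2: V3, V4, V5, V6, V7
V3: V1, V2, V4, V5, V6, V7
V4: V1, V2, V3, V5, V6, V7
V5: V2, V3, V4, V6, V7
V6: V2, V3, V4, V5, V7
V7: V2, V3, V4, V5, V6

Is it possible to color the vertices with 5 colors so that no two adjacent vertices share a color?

No

V2, V3, V4, V5, V6, V7 are mutually adjacent (a clique of size 6), so at least 6 colors are needed.
So 5 colors are not enough.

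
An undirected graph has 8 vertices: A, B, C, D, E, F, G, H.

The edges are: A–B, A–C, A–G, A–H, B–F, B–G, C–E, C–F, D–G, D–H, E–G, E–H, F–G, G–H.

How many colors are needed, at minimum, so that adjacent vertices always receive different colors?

3

E, G, H form a triangle, so at least 3 colors are needed.
A valid assignment using 3 colors: A=green, B=blue, C=red, D=green, E=green, F=green, G=red, H=blue. No two adjacent vertices share a color.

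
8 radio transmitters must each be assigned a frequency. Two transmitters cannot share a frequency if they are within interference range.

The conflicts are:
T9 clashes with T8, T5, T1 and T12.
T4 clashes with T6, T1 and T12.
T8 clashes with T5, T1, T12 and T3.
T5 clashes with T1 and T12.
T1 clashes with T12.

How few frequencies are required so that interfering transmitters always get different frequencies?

T9, T8, T5, T1, T12 pairwise conflict, so at least 5 frequencies are needed.
5 frequencies suffice: T9=5, T4=2, T6=1, T8=2, T5=4, T1=3, T12=1, T3=1. Each listed conflict is separated.

5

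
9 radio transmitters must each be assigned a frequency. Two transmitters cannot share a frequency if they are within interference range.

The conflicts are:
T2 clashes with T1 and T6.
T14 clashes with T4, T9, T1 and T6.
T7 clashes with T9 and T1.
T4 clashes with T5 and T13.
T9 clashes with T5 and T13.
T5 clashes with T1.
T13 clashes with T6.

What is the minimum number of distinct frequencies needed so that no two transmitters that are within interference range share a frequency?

2

T7 and T1 conflict, so at least 2 frequencies are needed.
2 frequencies suffice: frequency 1 → {T4, T9, T1, T6}; frequency 2 → {T2, T14, T7, T5, T13}. Every pair that conflicts lands in different frequencies.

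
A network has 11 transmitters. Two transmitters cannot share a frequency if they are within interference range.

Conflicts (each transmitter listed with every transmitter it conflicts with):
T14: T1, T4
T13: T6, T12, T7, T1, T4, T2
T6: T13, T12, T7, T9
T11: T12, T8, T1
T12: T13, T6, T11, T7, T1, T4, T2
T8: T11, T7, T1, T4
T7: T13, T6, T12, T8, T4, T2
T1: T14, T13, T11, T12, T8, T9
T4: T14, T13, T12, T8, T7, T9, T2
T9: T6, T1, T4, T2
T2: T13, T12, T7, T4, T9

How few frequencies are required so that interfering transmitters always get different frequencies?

5

T13, T12, T7, T4, T2 are mutually in conflict, so at least 5 frequencies are needed.
A valid assignment using 5 frequencies: T14=1, T13=3, T6=2, T11=3, T12=1, T8=1, T7=4, T1=2, T4=2, T9=1, T2=5. Each listed conflict is separated.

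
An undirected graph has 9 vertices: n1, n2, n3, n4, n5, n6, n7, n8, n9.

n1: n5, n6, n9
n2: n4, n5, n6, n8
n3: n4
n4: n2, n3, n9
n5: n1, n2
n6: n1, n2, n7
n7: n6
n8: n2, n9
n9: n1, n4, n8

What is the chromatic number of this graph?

The cycle n2-n4-n9-n1-n6-n2 has odd length 5, so it cannot be 2-colored; at least 3 colors are needed.
One proper 3-coloring: n1=3, n2=1, n3=1, n4=2, n5=2, n6=2, n7=1, n8=2, n9=1. No two adjacent vertices share a color.

3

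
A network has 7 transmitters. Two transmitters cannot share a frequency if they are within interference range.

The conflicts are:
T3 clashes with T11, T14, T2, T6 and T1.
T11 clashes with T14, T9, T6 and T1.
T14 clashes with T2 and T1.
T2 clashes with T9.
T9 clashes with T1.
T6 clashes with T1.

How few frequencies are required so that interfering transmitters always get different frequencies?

4

T3, T11, T6, T1 all conflict with each other, so at least 4 frequencies are needed.
Using 4 frequencies: T3=1, T11=3, T14=4, T2=2, T9=1, T6=4, T1=2. Every pair that conflicts lands in different frequencies.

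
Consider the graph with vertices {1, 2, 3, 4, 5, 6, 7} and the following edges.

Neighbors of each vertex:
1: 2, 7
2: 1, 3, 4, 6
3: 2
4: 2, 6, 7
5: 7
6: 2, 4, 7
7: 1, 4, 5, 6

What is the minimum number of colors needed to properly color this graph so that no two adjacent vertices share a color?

3

2, 4, 6 are mutually adjacent, so at least 3 colors are needed.
A valid assignment using 3 colors: 1=b, 2=a, 3=b, 4=c, 5=b, 6=b, 7=a. No two adjacent vertices share a color.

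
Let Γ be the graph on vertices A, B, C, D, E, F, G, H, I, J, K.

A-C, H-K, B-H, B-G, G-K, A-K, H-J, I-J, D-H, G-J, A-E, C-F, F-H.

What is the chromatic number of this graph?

The cycle H-F-C-A-K-H has odd length 5, so it cannot be 2-colored; at least 3 colors are needed.
3 colors suffice: A=red, B=blue, C=blue, D=blue, E=blue, F=green, G=red, H=red, I=red, J=blue, K=blue. Every edge joins two different colors.

3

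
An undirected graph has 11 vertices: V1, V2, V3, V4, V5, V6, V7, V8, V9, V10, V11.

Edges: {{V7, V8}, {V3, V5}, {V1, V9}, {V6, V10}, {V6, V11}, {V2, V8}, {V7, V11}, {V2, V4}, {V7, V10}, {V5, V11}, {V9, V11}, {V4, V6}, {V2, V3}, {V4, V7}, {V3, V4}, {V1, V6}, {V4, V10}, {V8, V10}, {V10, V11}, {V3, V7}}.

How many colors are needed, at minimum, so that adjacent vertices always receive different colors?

3

V7, V10, V11 are mutually adjacent, so at least 3 colors are needed.
3 colors suffice: color 1 → {V1, V4, V8, V11}; color 2 → {V3, V9, V10}; color 3 → {V2, V5, V6, V7}. Every edge joins two different colors.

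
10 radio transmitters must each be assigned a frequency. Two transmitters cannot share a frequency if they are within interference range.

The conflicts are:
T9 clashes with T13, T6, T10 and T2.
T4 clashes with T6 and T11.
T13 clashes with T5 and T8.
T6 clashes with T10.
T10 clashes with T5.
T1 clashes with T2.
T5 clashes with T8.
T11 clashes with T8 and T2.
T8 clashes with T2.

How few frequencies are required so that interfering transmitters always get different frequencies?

3

T13, T5, T8 pairwise conflict, so at least 3 frequencies are needed.
3 frequencies suffice: frequency 1 → {T9, T4, T1, T8}; frequency 2 → {T13, T10, T2}; frequency 3 → {T6, T5, T11}. Each listed conflict is separated.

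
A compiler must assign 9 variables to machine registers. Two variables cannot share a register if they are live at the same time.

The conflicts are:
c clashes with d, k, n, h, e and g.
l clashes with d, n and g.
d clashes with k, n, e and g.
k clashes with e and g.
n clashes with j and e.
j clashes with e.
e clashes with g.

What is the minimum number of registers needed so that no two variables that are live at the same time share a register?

5

c, d, k, e, g pairwise conflict, so at least 5 registers are needed.
5 registers suffice: c=2, l=2, d=1, k=5, n=4, j=1, h=1, e=3, g=4. Every pair that conflicts lands in different registers.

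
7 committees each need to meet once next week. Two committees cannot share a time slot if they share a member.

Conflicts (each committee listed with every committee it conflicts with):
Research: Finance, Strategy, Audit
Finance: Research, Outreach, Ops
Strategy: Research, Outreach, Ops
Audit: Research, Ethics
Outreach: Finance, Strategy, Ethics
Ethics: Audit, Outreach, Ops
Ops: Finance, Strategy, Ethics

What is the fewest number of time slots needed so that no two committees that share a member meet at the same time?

3

The cycle Ethics-Outreach-Strategy-Research-Audit-Ethics has odd length 5, so it cannot be 2-colored; at least 3 time slots are needed.
3 time slots suffice: time slot 1 → {Finance, Strategy, Ethics}; time slot 2 → {Research, Outreach, Ops}; time slot 3 → {Audit}. Every pair that conflicts lands in different time slots.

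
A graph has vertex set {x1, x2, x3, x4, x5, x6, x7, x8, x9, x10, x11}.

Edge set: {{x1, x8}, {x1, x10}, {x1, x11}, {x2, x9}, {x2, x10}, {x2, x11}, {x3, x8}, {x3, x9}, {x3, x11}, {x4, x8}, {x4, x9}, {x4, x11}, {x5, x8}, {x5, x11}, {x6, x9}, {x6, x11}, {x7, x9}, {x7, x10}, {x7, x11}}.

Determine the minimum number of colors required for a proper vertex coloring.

2

x7 and x11 are adjacent, so at least 2 colors are needed.
One proper 2-coloring: x1=blue, x2=blue, x3=blue, x4=blue, x5=blue, x6=blue, x7=blue, x8=red, x9=red, x10=red, x11=red. Every edge joins two different colors.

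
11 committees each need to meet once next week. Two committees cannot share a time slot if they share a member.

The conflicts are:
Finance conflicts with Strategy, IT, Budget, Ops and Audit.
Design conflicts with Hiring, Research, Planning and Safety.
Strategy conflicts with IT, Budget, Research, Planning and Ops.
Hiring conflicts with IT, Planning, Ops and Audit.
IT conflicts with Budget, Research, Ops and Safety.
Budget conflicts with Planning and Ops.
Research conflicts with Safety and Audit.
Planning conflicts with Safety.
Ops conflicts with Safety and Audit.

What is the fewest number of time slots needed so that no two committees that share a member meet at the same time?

Finance, Strategy, IT, Budget, Ops are mutually in conflict, so at least 5 time slots are needed.
5 time slots suffice: time slot 1 → {IT, Planning, Audit}; time slot 2 → {Research, Ops}; time slot 3 → {Strategy, Hiring, Safety}; time slot 4 → {Finance, Design}; time slot 5 → {Budget}. Every pair that conflicts lands in different time slots.

5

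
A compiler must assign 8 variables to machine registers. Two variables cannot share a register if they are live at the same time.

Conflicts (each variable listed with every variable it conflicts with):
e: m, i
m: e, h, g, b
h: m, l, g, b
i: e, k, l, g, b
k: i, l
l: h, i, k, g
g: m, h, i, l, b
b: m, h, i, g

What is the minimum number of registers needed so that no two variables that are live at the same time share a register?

m, h, g, b all conflict with each other, so at least 4 registers are needed.
A valid assignment using 4 registers: e=2, m=1, h=4, i=1, k=2, l=3, g=2, b=3. Every pair that conflicts lands in different registers.

4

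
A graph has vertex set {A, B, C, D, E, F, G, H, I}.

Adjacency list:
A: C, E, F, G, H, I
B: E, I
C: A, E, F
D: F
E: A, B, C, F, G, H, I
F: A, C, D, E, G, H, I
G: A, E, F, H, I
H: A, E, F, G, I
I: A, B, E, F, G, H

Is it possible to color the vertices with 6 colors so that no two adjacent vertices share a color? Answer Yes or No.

The chromatic number is 6. A, E, F, G, H, I form a clique, so at least 6 colors are needed.
6 colors suffice: color 1 → {B, F}; color 2 → {D, E}; color 3 → {C, I}; color 4 → {A}; color 5 → {H}; color 6 → {G}.
That is already a proper 6-coloring.

Yes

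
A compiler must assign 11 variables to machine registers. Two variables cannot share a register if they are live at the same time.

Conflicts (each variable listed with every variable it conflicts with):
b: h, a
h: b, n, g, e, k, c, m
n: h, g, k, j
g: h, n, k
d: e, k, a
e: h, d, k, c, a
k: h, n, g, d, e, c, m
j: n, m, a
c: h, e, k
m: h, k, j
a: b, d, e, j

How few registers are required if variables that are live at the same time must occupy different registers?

h, e, k, c are mutually in conflict, so at least 4 registers are needed.
4 registers suffice: register 1 → {h, a}; register 2 → {b, k, j}; register 3 → {n, e, m}; register 4 → {g, d, c}. Each listed conflict is separated.

4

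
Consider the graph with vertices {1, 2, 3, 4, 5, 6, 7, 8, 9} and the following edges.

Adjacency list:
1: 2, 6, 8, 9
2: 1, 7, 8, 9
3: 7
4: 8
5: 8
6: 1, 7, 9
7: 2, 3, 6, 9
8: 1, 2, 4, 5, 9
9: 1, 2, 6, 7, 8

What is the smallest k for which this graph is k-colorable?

4

1, 2, 8, 9 are mutually adjacent (a clique of size 4), so at least 4 colors are needed.
4 colors suffice: color red → {3, 4, 5, 9}; color blue → {7, 8}; color green → {1}; color yellow → {2, 6}. Every edge joins two different colors.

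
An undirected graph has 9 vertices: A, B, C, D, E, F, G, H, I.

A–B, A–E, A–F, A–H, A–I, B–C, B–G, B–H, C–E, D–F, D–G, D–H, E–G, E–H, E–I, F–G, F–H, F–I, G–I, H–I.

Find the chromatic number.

A, F, H, I form a clique, so at least 4 colors are needed.
4 colors suffice: color 1 → {C, G, H}; color 2 → {A, D}; color 3 → {B, E, F}; color 4 → {I}. Every edge joins two different colors.

4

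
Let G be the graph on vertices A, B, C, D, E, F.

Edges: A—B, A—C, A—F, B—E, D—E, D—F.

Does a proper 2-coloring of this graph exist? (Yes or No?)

No

The cycle D-E-B-A-F-D has odd length 5, so it cannot be 2-colored; at least 3 colors are needed.
So 2 colors are not enough.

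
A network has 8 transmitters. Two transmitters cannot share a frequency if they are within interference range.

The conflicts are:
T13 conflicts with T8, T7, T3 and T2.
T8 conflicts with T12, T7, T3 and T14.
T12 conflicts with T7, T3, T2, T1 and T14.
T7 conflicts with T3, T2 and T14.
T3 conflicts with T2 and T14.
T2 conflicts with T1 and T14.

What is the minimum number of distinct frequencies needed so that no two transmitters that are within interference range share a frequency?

5

T8, T12, T7, T3, T14 all conflict with each other, so at least 5 frequencies are needed.
Using 5 frequencies: T13=2, T8=1, T12=2, T7=4, T3=3, T2=1, T1=3, T14=5. Every pair that conflicts lands in different frequencies.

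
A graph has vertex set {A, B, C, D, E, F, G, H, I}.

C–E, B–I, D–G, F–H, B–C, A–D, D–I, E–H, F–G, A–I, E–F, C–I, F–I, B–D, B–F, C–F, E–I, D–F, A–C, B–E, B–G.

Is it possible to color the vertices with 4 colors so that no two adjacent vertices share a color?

B, C, E, F, I are pairwise adjacent (a clique of size 5), so at least 5 colors are needed.
So 4 colors are not enough.

No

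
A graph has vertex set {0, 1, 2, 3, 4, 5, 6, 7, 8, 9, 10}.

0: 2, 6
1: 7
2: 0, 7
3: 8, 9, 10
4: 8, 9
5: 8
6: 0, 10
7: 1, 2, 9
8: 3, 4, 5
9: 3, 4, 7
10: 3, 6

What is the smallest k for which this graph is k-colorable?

The cycle 0-6-10-3-9-7-2-0 has odd length 7, so it cannot be 2-colored; at least 3 colors are needed.
A valid assignment using 3 colors: 0=a, 1=b, 2=b, 3=c, 4=c, 5=b, 6=b, 7=a, 8=a, 9=b, 10=a. Every edge joins two different colors.

3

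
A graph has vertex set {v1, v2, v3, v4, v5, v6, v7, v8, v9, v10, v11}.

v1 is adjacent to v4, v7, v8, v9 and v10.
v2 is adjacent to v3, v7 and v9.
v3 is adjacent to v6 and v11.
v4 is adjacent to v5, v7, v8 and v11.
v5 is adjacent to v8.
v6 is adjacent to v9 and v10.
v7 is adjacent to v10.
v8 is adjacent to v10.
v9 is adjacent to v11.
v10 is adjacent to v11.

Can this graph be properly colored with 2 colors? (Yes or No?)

No

v1, v7, v10 form a triangle, so at least 3 colors are needed.
So 2 colors are not enough.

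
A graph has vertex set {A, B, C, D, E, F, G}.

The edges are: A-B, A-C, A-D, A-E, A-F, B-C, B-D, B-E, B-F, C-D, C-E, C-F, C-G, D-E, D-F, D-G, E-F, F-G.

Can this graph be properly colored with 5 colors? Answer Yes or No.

A, B, C, D, E, F form a clique, so at least 6 colors are needed.
So 5 colors are not enough.

No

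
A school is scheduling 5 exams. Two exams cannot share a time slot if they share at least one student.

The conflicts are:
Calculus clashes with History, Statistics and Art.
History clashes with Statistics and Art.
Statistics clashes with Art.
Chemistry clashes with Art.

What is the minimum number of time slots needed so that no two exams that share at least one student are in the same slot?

4

Calculus, History, Statistics, Art all conflict with each other, so at least 4 time slots are needed.
4 time slots suffice: time slot 1 → {Art}; time slot 2 → {Statistics, Chemistry}; time slot 3 → {Calculus}; time slot 4 → {History}. Each listed conflict is separated.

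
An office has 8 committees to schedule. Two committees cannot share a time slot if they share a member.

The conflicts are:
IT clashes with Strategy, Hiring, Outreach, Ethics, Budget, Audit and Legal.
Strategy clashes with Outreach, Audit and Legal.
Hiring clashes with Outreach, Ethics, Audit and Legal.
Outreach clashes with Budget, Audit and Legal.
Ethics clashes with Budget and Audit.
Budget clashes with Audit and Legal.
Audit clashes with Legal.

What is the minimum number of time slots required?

5

IT, Strategy, Outreach, Audit, Legal all conflict with each other, so at least 5 time slots are needed.
A valid assignment using 5 time slots: IT=2, Strategy=5, Hiring=5, Outreach=3, Ethics=3, Budget=5, Audit=1, Legal=4. No two conflicting committees share a time slot.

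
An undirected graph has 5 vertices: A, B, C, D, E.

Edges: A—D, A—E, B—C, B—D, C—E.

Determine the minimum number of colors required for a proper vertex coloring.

3

The cycle B-D-A-E-C-B has odd length 5, so it cannot be 2-colored; at least 3 colors are needed.
One proper 3-coloring: A=1, B=3, C=1, D=2, E=2. Each edge has distinct colors on its endpoints.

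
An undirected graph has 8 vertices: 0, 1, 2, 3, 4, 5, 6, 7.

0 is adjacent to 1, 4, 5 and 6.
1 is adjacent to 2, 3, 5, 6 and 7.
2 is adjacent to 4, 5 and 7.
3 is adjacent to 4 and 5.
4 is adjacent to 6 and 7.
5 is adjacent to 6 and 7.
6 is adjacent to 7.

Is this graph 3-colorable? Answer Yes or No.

No

0, 1, 5, 6 are mutually adjacent (a clique of size 4), so at least 4 colors are needed.
So 3 colors are not enough.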